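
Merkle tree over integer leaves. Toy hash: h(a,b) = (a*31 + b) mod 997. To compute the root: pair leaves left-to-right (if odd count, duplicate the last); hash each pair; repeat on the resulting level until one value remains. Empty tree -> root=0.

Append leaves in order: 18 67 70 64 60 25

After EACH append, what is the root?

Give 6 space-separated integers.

After append 18 (leaves=[18]):
  L0: [18]
  root=18
After append 67 (leaves=[18, 67]):
  L0: [18, 67]
  L1: h(18,67)=(18*31+67)%997=625 -> [625]
  root=625
After append 70 (leaves=[18, 67, 70]):
  L0: [18, 67, 70]
  L1: h(18,67)=(18*31+67)%997=625 h(70,70)=(70*31+70)%997=246 -> [625, 246]
  L2: h(625,246)=(625*31+246)%997=678 -> [678]
  root=678
After append 64 (leaves=[18, 67, 70, 64]):
  L0: [18, 67, 70, 64]
  L1: h(18,67)=(18*31+67)%997=625 h(70,64)=(70*31+64)%997=240 -> [625, 240]
  L2: h(625,240)=(625*31+240)%997=672 -> [672]
  root=672
After append 60 (leaves=[18, 67, 70, 64, 60]):
  L0: [18, 67, 70, 64, 60]
  L1: h(18,67)=(18*31+67)%997=625 h(70,64)=(70*31+64)%997=240 h(60,60)=(60*31+60)%997=923 -> [625, 240, 923]
  L2: h(625,240)=(625*31+240)%997=672 h(923,923)=(923*31+923)%997=623 -> [672, 623]
  L3: h(672,623)=(672*31+623)%997=518 -> [518]
  root=518
After append 25 (leaves=[18, 67, 70, 64, 60, 25]):
  L0: [18, 67, 70, 64, 60, 25]
  L1: h(18,67)=(18*31+67)%997=625 h(70,64)=(70*31+64)%997=240 h(60,25)=(60*31+25)%997=888 -> [625, 240, 888]
  L2: h(625,240)=(625*31+240)%997=672 h(888,888)=(888*31+888)%997=500 -> [672, 500]
  L3: h(672,500)=(672*31+500)%997=395 -> [395]
  root=395

Answer: 18 625 678 672 518 395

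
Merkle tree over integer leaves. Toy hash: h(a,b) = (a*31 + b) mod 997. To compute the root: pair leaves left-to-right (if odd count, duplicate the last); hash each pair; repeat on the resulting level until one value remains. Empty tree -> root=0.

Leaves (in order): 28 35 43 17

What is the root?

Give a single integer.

L0: [28, 35, 43, 17]
L1: h(28,35)=(28*31+35)%997=903 h(43,17)=(43*31+17)%997=353 -> [903, 353]
L2: h(903,353)=(903*31+353)%997=430 -> [430]

Answer: 430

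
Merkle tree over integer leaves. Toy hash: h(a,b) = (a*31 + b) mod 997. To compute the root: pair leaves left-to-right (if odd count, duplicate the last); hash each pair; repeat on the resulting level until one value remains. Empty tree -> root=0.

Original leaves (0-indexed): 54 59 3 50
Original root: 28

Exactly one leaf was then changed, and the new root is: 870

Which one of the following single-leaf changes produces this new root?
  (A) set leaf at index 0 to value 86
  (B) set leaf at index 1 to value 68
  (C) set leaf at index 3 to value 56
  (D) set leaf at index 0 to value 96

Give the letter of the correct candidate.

Answer: A

Derivation:
Original leaves: [54, 59, 3, 50]
Target new root: 870
Try each candidate change and compute the resulting root:
Candidate A: set leaf[0] = 86 -> leaves = [86, 59, 3, 50]
  L0: [86, 59, 3, 50]
  L1: h(86,59)=(86*31+59)%997=731 h(3,50)=(3*31+50)%997=143 -> [731, 143]
  L2: h(731,143)=(731*31+143)%997=870 -> [870]
  root = 870 == target 870  ** MATCH **
Candidate B: set leaf[1] = 68 -> leaves = [54, 68, 3, 50]
  L0: [54, 68, 3, 50]
  L1: h(54,68)=(54*31+68)%997=745 h(3,50)=(3*31+50)%997=143 -> [745, 143]
  L2: h(745,143)=(745*31+143)%997=307 -> [307]
  root = 307 != target 870
Candidate C: set leaf[3] = 56 -> leaves = [54, 59, 3, 56]
  L0: [54, 59, 3, 56]
  L1: h(54,59)=(54*31+59)%997=736 h(3,56)=(3*31+56)%997=149 -> [736, 149]
  L2: h(736,149)=(736*31+149)%997=34 -> [34]
  root = 34 != target 870
Candidate D: set leaf[0] = 96 -> leaves = [96, 59, 3, 50]
  L0: [96, 59, 3, 50]
  L1: h(96,59)=(96*31+59)%997=44 h(3,50)=(3*31+50)%997=143 -> [44, 143]
  L2: h(44,143)=(44*31+143)%997=510 -> [510]
  root = 510 != target 870
Candidate A produces the target root.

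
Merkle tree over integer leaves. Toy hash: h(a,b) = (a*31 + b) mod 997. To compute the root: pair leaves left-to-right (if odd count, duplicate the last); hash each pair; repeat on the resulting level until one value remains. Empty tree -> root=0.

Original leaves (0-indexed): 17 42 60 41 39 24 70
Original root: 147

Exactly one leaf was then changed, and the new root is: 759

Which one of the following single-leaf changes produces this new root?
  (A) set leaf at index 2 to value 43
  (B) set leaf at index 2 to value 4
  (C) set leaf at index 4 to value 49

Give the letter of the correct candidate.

Original leaves: [17, 42, 60, 41, 39, 24, 70]
Target new root: 759
Try each candidate change and compute the resulting root:
Candidate A: set leaf[2] = 43 -> leaves = [17, 42, 43, 41, 39, 24, 70]
  L0: [17, 42, 43, 41, 39, 24, 70]
  L1: h(17,42)=(17*31+42)%997=569 h(43,41)=(43*31+41)%997=377 h(39,24)=(39*31+24)%997=236 h(70,70)=(70*31+70)%997=246 -> [569, 377, 236, 246]
  L2: h(569,377)=(569*31+377)%997=70 h(236,246)=(236*31+246)%997=583 -> [70, 583]
  L3: h(70,583)=(70*31+583)%997=759 -> [759]
  root = 759 == target 759  ** MATCH **
Candidate B: set leaf[2] = 4 -> leaves = [17, 42, 4, 41, 39, 24, 70]
  L0: [17, 42, 4, 41, 39, 24, 70]
  L1: h(17,42)=(17*31+42)%997=569 h(4,41)=(4*31+41)%997=165 h(39,24)=(39*31+24)%997=236 h(70,70)=(70*31+70)%997=246 -> [569, 165, 236, 246]
  L2: h(569,165)=(569*31+165)%997=855 h(236,246)=(236*31+246)%997=583 -> [855, 583]
  L3: h(855,583)=(855*31+583)%997=169 -> [169]
  root = 169 != target 759
Candidate C: set leaf[4] = 49 -> leaves = [17, 42, 60, 41, 49, 24, 70]
  L0: [17, 42, 60, 41, 49, 24, 70]
  L1: h(17,42)=(17*31+42)%997=569 h(60,41)=(60*31+41)%997=904 h(49,24)=(49*31+24)%997=546 h(70,70)=(70*31+70)%997=246 -> [569, 904, 546, 246]
  L2: h(569,904)=(569*31+904)%997=597 h(546,246)=(546*31+246)%997=223 -> [597, 223]
  L3: h(597,223)=(597*31+223)%997=784 -> [784]
  root = 784 != target 759
Candidate A produces the target root.

Answer: A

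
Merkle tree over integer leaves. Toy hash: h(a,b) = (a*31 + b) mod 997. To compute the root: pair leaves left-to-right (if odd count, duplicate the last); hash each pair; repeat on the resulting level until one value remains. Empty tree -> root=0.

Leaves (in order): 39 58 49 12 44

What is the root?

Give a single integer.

Answer: 46

Derivation:
L0: [39, 58, 49, 12, 44]
L1: h(39,58)=(39*31+58)%997=270 h(49,12)=(49*31+12)%997=534 h(44,44)=(44*31+44)%997=411 -> [270, 534, 411]
L2: h(270,534)=(270*31+534)%997=928 h(411,411)=(411*31+411)%997=191 -> [928, 191]
L3: h(928,191)=(928*31+191)%997=46 -> [46]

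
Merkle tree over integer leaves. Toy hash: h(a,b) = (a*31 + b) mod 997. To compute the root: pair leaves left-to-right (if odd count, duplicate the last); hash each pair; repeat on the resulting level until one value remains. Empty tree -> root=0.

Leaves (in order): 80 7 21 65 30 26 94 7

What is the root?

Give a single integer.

Answer: 116

Derivation:
L0: [80, 7, 21, 65, 30, 26, 94, 7]
L1: h(80,7)=(80*31+7)%997=493 h(21,65)=(21*31+65)%997=716 h(30,26)=(30*31+26)%997=956 h(94,7)=(94*31+7)%997=927 -> [493, 716, 956, 927]
L2: h(493,716)=(493*31+716)%997=47 h(956,927)=(956*31+927)%997=653 -> [47, 653]
L3: h(47,653)=(47*31+653)%997=116 -> [116]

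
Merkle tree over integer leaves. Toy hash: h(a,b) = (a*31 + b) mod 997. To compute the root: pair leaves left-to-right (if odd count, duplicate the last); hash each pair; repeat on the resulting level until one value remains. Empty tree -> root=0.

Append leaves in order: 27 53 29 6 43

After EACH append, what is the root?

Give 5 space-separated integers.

Answer: 27 890 602 579 167

Derivation:
After append 27 (leaves=[27]):
  L0: [27]
  root=27
After append 53 (leaves=[27, 53]):
  L0: [27, 53]
  L1: h(27,53)=(27*31+53)%997=890 -> [890]
  root=890
After append 29 (leaves=[27, 53, 29]):
  L0: [27, 53, 29]
  L1: h(27,53)=(27*31+53)%997=890 h(29,29)=(29*31+29)%997=928 -> [890, 928]
  L2: h(890,928)=(890*31+928)%997=602 -> [602]
  root=602
After append 6 (leaves=[27, 53, 29, 6]):
  L0: [27, 53, 29, 6]
  L1: h(27,53)=(27*31+53)%997=890 h(29,6)=(29*31+6)%997=905 -> [890, 905]
  L2: h(890,905)=(890*31+905)%997=579 -> [579]
  root=579
After append 43 (leaves=[27, 53, 29, 6, 43]):
  L0: [27, 53, 29, 6, 43]
  L1: h(27,53)=(27*31+53)%997=890 h(29,6)=(29*31+6)%997=905 h(43,43)=(43*31+43)%997=379 -> [890, 905, 379]
  L2: h(890,905)=(890*31+905)%997=579 h(379,379)=(379*31+379)%997=164 -> [579, 164]
  L3: h(579,164)=(579*31+164)%997=167 -> [167]
  root=167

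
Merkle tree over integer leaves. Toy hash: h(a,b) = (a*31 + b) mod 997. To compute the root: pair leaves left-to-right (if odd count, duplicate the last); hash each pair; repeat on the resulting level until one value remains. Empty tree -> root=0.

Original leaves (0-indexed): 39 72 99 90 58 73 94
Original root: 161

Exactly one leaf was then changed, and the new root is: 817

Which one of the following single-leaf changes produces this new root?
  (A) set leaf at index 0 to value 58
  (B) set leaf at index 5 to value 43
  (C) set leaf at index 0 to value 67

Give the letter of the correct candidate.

Answer: C

Derivation:
Original leaves: [39, 72, 99, 90, 58, 73, 94]
Target new root: 817
Try each candidate change and compute the resulting root:
Candidate A: set leaf[0] = 58 -> leaves = [58, 72, 99, 90, 58, 73, 94]
  L0: [58, 72, 99, 90, 58, 73, 94]
  L1: h(58,72)=(58*31+72)%997=873 h(99,90)=(99*31+90)%997=168 h(58,73)=(58*31+73)%997=874 h(94,94)=(94*31+94)%997=17 -> [873, 168, 874, 17]
  L2: h(873,168)=(873*31+168)%997=312 h(874,17)=(874*31+17)%997=192 -> [312, 192]
  L3: h(312,192)=(312*31+192)%997=891 -> [891]
  root = 891 != target 817
Candidate B: set leaf[5] = 43 -> leaves = [39, 72, 99, 90, 58, 43, 94]
  L0: [39, 72, 99, 90, 58, 43, 94]
  L1: h(39,72)=(39*31+72)%997=284 h(99,90)=(99*31+90)%997=168 h(58,43)=(58*31+43)%997=844 h(94,94)=(94*31+94)%997=17 -> [284, 168, 844, 17]
  L2: h(284,168)=(284*31+168)%997=996 h(844,17)=(844*31+17)%997=259 -> [996, 259]
  L3: h(996,259)=(996*31+259)%997=228 -> [228]
  root = 228 != target 817
Candidate C: set leaf[0] = 67 -> leaves = [67, 72, 99, 90, 58, 73, 94]
  L0: [67, 72, 99, 90, 58, 73, 94]
  L1: h(67,72)=(67*31+72)%997=155 h(99,90)=(99*31+90)%997=168 h(58,73)=(58*31+73)%997=874 h(94,94)=(94*31+94)%997=17 -> [155, 168, 874, 17]
  L2: h(155,168)=(155*31+168)%997=985 h(874,17)=(874*31+17)%997=192 -> [985, 192]
  L3: h(985,192)=(985*31+192)%997=817 -> [817]
  root = 817 == target 817  ** MATCH **
Candidate C produces the target root.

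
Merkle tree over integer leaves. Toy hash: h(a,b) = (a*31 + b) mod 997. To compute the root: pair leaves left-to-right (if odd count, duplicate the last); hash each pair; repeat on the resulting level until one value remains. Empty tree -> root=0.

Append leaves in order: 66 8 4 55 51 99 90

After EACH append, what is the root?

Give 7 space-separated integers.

After append 66 (leaves=[66]):
  L0: [66]
  root=66
After append 8 (leaves=[66, 8]):
  L0: [66, 8]
  L1: h(66,8)=(66*31+8)%997=60 -> [60]
  root=60
After append 4 (leaves=[66, 8, 4]):
  L0: [66, 8, 4]
  L1: h(66,8)=(66*31+8)%997=60 h(4,4)=(4*31+4)%997=128 -> [60, 128]
  L2: h(60,128)=(60*31+128)%997=991 -> [991]
  root=991
After append 55 (leaves=[66, 8, 4, 55]):
  L0: [66, 8, 4, 55]
  L1: h(66,8)=(66*31+8)%997=60 h(4,55)=(4*31+55)%997=179 -> [60, 179]
  L2: h(60,179)=(60*31+179)%997=45 -> [45]
  root=45
After append 51 (leaves=[66, 8, 4, 55, 51]):
  L0: [66, 8, 4, 55, 51]
  L1: h(66,8)=(66*31+8)%997=60 h(4,55)=(4*31+55)%997=179 h(51,51)=(51*31+51)%997=635 -> [60, 179, 635]
  L2: h(60,179)=(60*31+179)%997=45 h(635,635)=(635*31+635)%997=380 -> [45, 380]
  L3: h(45,380)=(45*31+380)%997=778 -> [778]
  root=778
After append 99 (leaves=[66, 8, 4, 55, 51, 99]):
  L0: [66, 8, 4, 55, 51, 99]
  L1: h(66,8)=(66*31+8)%997=60 h(4,55)=(4*31+55)%997=179 h(51,99)=(51*31+99)%997=683 -> [60, 179, 683]
  L2: h(60,179)=(60*31+179)%997=45 h(683,683)=(683*31+683)%997=919 -> [45, 919]
  L3: h(45,919)=(45*31+919)%997=320 -> [320]
  root=320
After append 90 (leaves=[66, 8, 4, 55, 51, 99, 90]):
  L0: [66, 8, 4, 55, 51, 99, 90]
  L1: h(66,8)=(66*31+8)%997=60 h(4,55)=(4*31+55)%997=179 h(51,99)=(51*31+99)%997=683 h(90,90)=(90*31+90)%997=886 -> [60, 179, 683, 886]
  L2: h(60,179)=(60*31+179)%997=45 h(683,886)=(683*31+886)%997=125 -> [45, 125]
  L3: h(45,125)=(45*31+125)%997=523 -> [523]
  root=523

Answer: 66 60 991 45 778 320 523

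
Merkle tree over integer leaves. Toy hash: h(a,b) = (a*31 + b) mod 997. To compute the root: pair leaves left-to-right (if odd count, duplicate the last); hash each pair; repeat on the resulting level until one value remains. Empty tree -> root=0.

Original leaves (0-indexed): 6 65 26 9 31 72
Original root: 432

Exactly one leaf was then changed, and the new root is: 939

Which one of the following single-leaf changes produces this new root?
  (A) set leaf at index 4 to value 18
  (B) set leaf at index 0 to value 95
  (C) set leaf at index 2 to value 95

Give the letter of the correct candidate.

Original leaves: [6, 65, 26, 9, 31, 72]
Target new root: 939
Try each candidate change and compute the resulting root:
Candidate A: set leaf[4] = 18 -> leaves = [6, 65, 26, 9, 18, 72]
  L0: [6, 65, 26, 9, 18, 72]
  L1: h(6,65)=(6*31+65)%997=251 h(26,9)=(26*31+9)%997=815 h(18,72)=(18*31+72)%997=630 -> [251, 815, 630]
  L2: h(251,815)=(251*31+815)%997=620 h(630,630)=(630*31+630)%997=220 -> [620, 220]
  L3: h(620,220)=(620*31+220)%997=497 -> [497]
  root = 497 != target 939
Candidate B: set leaf[0] = 95 -> leaves = [95, 65, 26, 9, 31, 72]
  L0: [95, 65, 26, 9, 31, 72]
  L1: h(95,65)=(95*31+65)%997=19 h(26,9)=(26*31+9)%997=815 h(31,72)=(31*31+72)%997=36 -> [19, 815, 36]
  L2: h(19,815)=(19*31+815)%997=407 h(36,36)=(36*31+36)%997=155 -> [407, 155]
  L3: h(407,155)=(407*31+155)%997=808 -> [808]
  root = 808 != target 939
Candidate C: set leaf[2] = 95 -> leaves = [6, 65, 95, 9, 31, 72]
  L0: [6, 65, 95, 9, 31, 72]
  L1: h(6,65)=(6*31+65)%997=251 h(95,9)=(95*31+9)%997=960 h(31,72)=(31*31+72)%997=36 -> [251, 960, 36]
  L2: h(251,960)=(251*31+960)%997=765 h(36,36)=(36*31+36)%997=155 -> [765, 155]
  L3: h(765,155)=(765*31+155)%997=939 -> [939]
  root = 939 == target 939  ** MATCH **
Candidate C produces the target root.

Answer: C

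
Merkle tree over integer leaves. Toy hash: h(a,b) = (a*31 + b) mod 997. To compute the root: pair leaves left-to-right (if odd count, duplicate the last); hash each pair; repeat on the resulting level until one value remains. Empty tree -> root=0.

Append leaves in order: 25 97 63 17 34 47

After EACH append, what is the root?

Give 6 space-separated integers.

After append 25 (leaves=[25]):
  L0: [25]
  root=25
After append 97 (leaves=[25, 97]):
  L0: [25, 97]
  L1: h(25,97)=(25*31+97)%997=872 -> [872]
  root=872
After append 63 (leaves=[25, 97, 63]):
  L0: [25, 97, 63]
  L1: h(25,97)=(25*31+97)%997=872 h(63,63)=(63*31+63)%997=22 -> [872, 22]
  L2: h(872,22)=(872*31+22)%997=135 -> [135]
  root=135
After append 17 (leaves=[25, 97, 63, 17]):
  L0: [25, 97, 63, 17]
  L1: h(25,97)=(25*31+97)%997=872 h(63,17)=(63*31+17)%997=973 -> [872, 973]
  L2: h(872,973)=(872*31+973)%997=89 -> [89]
  root=89
After append 34 (leaves=[25, 97, 63, 17, 34]):
  L0: [25, 97, 63, 17, 34]
  L1: h(25,97)=(25*31+97)%997=872 h(63,17)=(63*31+17)%997=973 h(34,34)=(34*31+34)%997=91 -> [872, 973, 91]
  L2: h(872,973)=(872*31+973)%997=89 h(91,91)=(91*31+91)%997=918 -> [89, 918]
  L3: h(89,918)=(89*31+918)%997=686 -> [686]
  root=686
After append 47 (leaves=[25, 97, 63, 17, 34, 47]):
  L0: [25, 97, 63, 17, 34, 47]
  L1: h(25,97)=(25*31+97)%997=872 h(63,17)=(63*31+17)%997=973 h(34,47)=(34*31+47)%997=104 -> [872, 973, 104]
  L2: h(872,973)=(872*31+973)%997=89 h(104,104)=(104*31+104)%997=337 -> [89, 337]
  L3: h(89,337)=(89*31+337)%997=105 -> [105]
  root=105

Answer: 25 872 135 89 686 105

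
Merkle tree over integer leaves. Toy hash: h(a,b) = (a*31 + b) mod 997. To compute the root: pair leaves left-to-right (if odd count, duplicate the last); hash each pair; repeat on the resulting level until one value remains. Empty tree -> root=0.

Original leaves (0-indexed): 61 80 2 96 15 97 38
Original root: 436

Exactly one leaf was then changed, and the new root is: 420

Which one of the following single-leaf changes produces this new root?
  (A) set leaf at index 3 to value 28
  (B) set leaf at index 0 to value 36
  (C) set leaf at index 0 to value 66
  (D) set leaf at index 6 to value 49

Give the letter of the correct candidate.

Answer: B

Derivation:
Original leaves: [61, 80, 2, 96, 15, 97, 38]
Target new root: 420
Try each candidate change and compute the resulting root:
Candidate A: set leaf[3] = 28 -> leaves = [61, 80, 2, 28, 15, 97, 38]
  L0: [61, 80, 2, 28, 15, 97, 38]
  L1: h(61,80)=(61*31+80)%997=974 h(2,28)=(2*31+28)%997=90 h(15,97)=(15*31+97)%997=562 h(38,38)=(38*31+38)%997=219 -> [974, 90, 562, 219]
  L2: h(974,90)=(974*31+90)%997=374 h(562,219)=(562*31+219)%997=692 -> [374, 692]
  L3: h(374,692)=(374*31+692)%997=322 -> [322]
  root = 322 != target 420
Candidate B: set leaf[0] = 36 -> leaves = [36, 80, 2, 96, 15, 97, 38]
  L0: [36, 80, 2, 96, 15, 97, 38]
  L1: h(36,80)=(36*31+80)%997=199 h(2,96)=(2*31+96)%997=158 h(15,97)=(15*31+97)%997=562 h(38,38)=(38*31+38)%997=219 -> [199, 158, 562, 219]
  L2: h(199,158)=(199*31+158)%997=345 h(562,219)=(562*31+219)%997=692 -> [345, 692]
  L3: h(345,692)=(345*31+692)%997=420 -> [420]
  root = 420 == target 420  ** MATCH **
Candidate C: set leaf[0] = 66 -> leaves = [66, 80, 2, 96, 15, 97, 38]
  L0: [66, 80, 2, 96, 15, 97, 38]
  L1: h(66,80)=(66*31+80)%997=132 h(2,96)=(2*31+96)%997=158 h(15,97)=(15*31+97)%997=562 h(38,38)=(38*31+38)%997=219 -> [132, 158, 562, 219]
  L2: h(132,158)=(132*31+158)%997=262 h(562,219)=(562*31+219)%997=692 -> [262, 692]
  L3: h(262,692)=(262*31+692)%997=838 -> [838]
  root = 838 != target 420
Candidate D: set leaf[6] = 49 -> leaves = [61, 80, 2, 96, 15, 97, 49]
  L0: [61, 80, 2, 96, 15, 97, 49]
  L1: h(61,80)=(61*31+80)%997=974 h(2,96)=(2*31+96)%997=158 h(15,97)=(15*31+97)%997=562 h(49,49)=(49*31+49)%997=571 -> [974, 158, 562, 571]
  L2: h(974,158)=(974*31+158)%997=442 h(562,571)=(562*31+571)%997=47 -> [442, 47]
  L3: h(442,47)=(442*31+47)%997=788 -> [788]
  root = 788 != target 420
Candidate B produces the target root.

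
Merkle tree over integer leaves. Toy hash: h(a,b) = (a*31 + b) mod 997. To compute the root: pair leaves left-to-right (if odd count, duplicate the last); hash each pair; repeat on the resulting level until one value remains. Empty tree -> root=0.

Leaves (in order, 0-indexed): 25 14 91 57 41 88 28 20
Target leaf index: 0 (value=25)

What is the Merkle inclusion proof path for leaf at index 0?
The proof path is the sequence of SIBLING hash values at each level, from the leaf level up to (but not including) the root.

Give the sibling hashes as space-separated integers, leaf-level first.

L0 (leaves): [25, 14, 91, 57, 41, 88, 28, 20], target index=0
L1: h(25,14)=(25*31+14)%997=789 [pair 0] h(91,57)=(91*31+57)%997=884 [pair 1] h(41,88)=(41*31+88)%997=362 [pair 2] h(28,20)=(28*31+20)%997=888 [pair 3] -> [789, 884, 362, 888]
  Sibling for proof at L0: 14
L2: h(789,884)=(789*31+884)%997=418 [pair 0] h(362,888)=(362*31+888)%997=146 [pair 1] -> [418, 146]
  Sibling for proof at L1: 884
L3: h(418,146)=(418*31+146)%997=143 [pair 0] -> [143]
  Sibling for proof at L2: 146
Root: 143
Proof path (sibling hashes from leaf to root): [14, 884, 146]

Answer: 14 884 146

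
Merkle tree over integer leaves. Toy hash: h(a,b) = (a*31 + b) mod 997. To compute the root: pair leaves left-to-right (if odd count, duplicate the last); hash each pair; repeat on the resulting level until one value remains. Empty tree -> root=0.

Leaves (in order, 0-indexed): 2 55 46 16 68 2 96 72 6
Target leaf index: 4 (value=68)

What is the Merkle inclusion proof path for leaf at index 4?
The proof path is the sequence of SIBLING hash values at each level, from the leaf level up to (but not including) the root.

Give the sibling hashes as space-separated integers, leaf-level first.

L0 (leaves): [2, 55, 46, 16, 68, 2, 96, 72, 6], target index=4
L1: h(2,55)=(2*31+55)%997=117 [pair 0] h(46,16)=(46*31+16)%997=445 [pair 1] h(68,2)=(68*31+2)%997=116 [pair 2] h(96,72)=(96*31+72)%997=57 [pair 3] h(6,6)=(6*31+6)%997=192 [pair 4] -> [117, 445, 116, 57, 192]
  Sibling for proof at L0: 2
L2: h(117,445)=(117*31+445)%997=84 [pair 0] h(116,57)=(116*31+57)%997=662 [pair 1] h(192,192)=(192*31+192)%997=162 [pair 2] -> [84, 662, 162]
  Sibling for proof at L1: 57
L3: h(84,662)=(84*31+662)%997=275 [pair 0] h(162,162)=(162*31+162)%997=199 [pair 1] -> [275, 199]
  Sibling for proof at L2: 84
L4: h(275,199)=(275*31+199)%997=748 [pair 0] -> [748]
  Sibling for proof at L3: 199
Root: 748
Proof path (sibling hashes from leaf to root): [2, 57, 84, 199]

Answer: 2 57 84 199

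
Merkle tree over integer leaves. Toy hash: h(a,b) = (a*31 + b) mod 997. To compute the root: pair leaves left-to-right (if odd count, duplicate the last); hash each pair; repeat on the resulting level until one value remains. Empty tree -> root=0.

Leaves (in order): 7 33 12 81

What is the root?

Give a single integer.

L0: [7, 33, 12, 81]
L1: h(7,33)=(7*31+33)%997=250 h(12,81)=(12*31+81)%997=453 -> [250, 453]
L2: h(250,453)=(250*31+453)%997=227 -> [227]

Answer: 227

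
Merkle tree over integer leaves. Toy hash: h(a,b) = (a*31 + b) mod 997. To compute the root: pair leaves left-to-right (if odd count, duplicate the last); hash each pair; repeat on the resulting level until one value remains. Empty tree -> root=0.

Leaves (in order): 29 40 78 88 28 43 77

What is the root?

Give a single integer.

L0: [29, 40, 78, 88, 28, 43, 77]
L1: h(29,40)=(29*31+40)%997=939 h(78,88)=(78*31+88)%997=512 h(28,43)=(28*31+43)%997=911 h(77,77)=(77*31+77)%997=470 -> [939, 512, 911, 470]
L2: h(939,512)=(939*31+512)%997=708 h(911,470)=(911*31+470)%997=795 -> [708, 795]
L3: h(708,795)=(708*31+795)%997=809 -> [809]

Answer: 809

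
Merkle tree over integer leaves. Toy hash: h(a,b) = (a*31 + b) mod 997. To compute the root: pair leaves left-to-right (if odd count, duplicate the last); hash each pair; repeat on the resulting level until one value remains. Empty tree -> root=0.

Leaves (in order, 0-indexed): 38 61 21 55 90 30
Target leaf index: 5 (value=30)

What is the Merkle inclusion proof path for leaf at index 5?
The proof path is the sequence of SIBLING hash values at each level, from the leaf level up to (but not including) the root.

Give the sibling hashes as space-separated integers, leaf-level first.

Answer: 90 826 232

Derivation:
L0 (leaves): [38, 61, 21, 55, 90, 30], target index=5
L1: h(38,61)=(38*31+61)%997=242 [pair 0] h(21,55)=(21*31+55)%997=706 [pair 1] h(90,30)=(90*31+30)%997=826 [pair 2] -> [242, 706, 826]
  Sibling for proof at L0: 90
L2: h(242,706)=(242*31+706)%997=232 [pair 0] h(826,826)=(826*31+826)%997=510 [pair 1] -> [232, 510]
  Sibling for proof at L1: 826
L3: h(232,510)=(232*31+510)%997=723 [pair 0] -> [723]
  Sibling for proof at L2: 232
Root: 723
Proof path (sibling hashes from leaf to root): [90, 826, 232]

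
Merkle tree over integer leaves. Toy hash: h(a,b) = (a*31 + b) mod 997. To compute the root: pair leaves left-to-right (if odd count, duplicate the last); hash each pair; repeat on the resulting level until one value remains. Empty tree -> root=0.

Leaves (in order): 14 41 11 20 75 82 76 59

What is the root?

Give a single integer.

L0: [14, 41, 11, 20, 75, 82, 76, 59]
L1: h(14,41)=(14*31+41)%997=475 h(11,20)=(11*31+20)%997=361 h(75,82)=(75*31+82)%997=413 h(76,59)=(76*31+59)%997=421 -> [475, 361, 413, 421]
L2: h(475,361)=(475*31+361)%997=131 h(413,421)=(413*31+421)%997=263 -> [131, 263]
L3: h(131,263)=(131*31+263)%997=336 -> [336]

Answer: 336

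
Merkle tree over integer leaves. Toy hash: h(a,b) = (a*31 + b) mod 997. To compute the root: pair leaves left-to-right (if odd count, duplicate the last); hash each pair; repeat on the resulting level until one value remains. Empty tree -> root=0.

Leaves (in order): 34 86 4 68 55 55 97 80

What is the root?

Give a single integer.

Answer: 625

Derivation:
L0: [34, 86, 4, 68, 55, 55, 97, 80]
L1: h(34,86)=(34*31+86)%997=143 h(4,68)=(4*31+68)%997=192 h(55,55)=(55*31+55)%997=763 h(97,80)=(97*31+80)%997=96 -> [143, 192, 763, 96]
L2: h(143,192)=(143*31+192)%997=637 h(763,96)=(763*31+96)%997=818 -> [637, 818]
L3: h(637,818)=(637*31+818)%997=625 -> [625]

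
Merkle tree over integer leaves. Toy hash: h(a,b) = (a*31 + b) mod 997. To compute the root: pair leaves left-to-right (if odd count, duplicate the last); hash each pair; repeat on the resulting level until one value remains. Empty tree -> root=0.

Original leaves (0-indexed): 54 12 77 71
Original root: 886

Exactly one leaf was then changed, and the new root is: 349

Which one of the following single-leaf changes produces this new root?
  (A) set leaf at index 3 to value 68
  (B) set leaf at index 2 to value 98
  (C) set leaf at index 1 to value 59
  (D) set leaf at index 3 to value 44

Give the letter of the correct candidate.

Original leaves: [54, 12, 77, 71]
Target new root: 349
Try each candidate change and compute the resulting root:
Candidate A: set leaf[3] = 68 -> leaves = [54, 12, 77, 68]
  L0: [54, 12, 77, 68]
  L1: h(54,12)=(54*31+12)%997=689 h(77,68)=(77*31+68)%997=461 -> [689, 461]
  L2: h(689,461)=(689*31+461)%997=883 -> [883]
  root = 883 != target 349
Candidate B: set leaf[2] = 98 -> leaves = [54, 12, 98, 71]
  L0: [54, 12, 98, 71]
  L1: h(54,12)=(54*31+12)%997=689 h(98,71)=(98*31+71)%997=118 -> [689, 118]
  L2: h(689,118)=(689*31+118)%997=540 -> [540]
  root = 540 != target 349
Candidate C: set leaf[1] = 59 -> leaves = [54, 59, 77, 71]
  L0: [54, 59, 77, 71]
  L1: h(54,59)=(54*31+59)%997=736 h(77,71)=(77*31+71)%997=464 -> [736, 464]
  L2: h(736,464)=(736*31+464)%997=349 -> [349]
  root = 349 == target 349  ** MATCH **
Candidate D: set leaf[3] = 44 -> leaves = [54, 12, 77, 44]
  L0: [54, 12, 77, 44]
  L1: h(54,12)=(54*31+12)%997=689 h(77,44)=(77*31+44)%997=437 -> [689, 437]
  L2: h(689,437)=(689*31+437)%997=859 -> [859]
  root = 859 != target 349
Candidate C produces the target root.

Answer: C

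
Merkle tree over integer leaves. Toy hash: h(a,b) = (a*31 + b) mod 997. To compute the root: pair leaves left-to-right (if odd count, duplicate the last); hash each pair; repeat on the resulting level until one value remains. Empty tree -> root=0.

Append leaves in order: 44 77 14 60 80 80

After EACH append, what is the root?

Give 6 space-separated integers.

Answer: 44 444 254 300 493 493

Derivation:
After append 44 (leaves=[44]):
  L0: [44]
  root=44
After append 77 (leaves=[44, 77]):
  L0: [44, 77]
  L1: h(44,77)=(44*31+77)%997=444 -> [444]
  root=444
After append 14 (leaves=[44, 77, 14]):
  L0: [44, 77, 14]
  L1: h(44,77)=(44*31+77)%997=444 h(14,14)=(14*31+14)%997=448 -> [444, 448]
  L2: h(444,448)=(444*31+448)%997=254 -> [254]
  root=254
After append 60 (leaves=[44, 77, 14, 60]):
  L0: [44, 77, 14, 60]
  L1: h(44,77)=(44*31+77)%997=444 h(14,60)=(14*31+60)%997=494 -> [444, 494]
  L2: h(444,494)=(444*31+494)%997=300 -> [300]
  root=300
After append 80 (leaves=[44, 77, 14, 60, 80]):
  L0: [44, 77, 14, 60, 80]
  L1: h(44,77)=(44*31+77)%997=444 h(14,60)=(14*31+60)%997=494 h(80,80)=(80*31+80)%997=566 -> [444, 494, 566]
  L2: h(444,494)=(444*31+494)%997=300 h(566,566)=(566*31+566)%997=166 -> [300, 166]
  L3: h(300,166)=(300*31+166)%997=493 -> [493]
  root=493
After append 80 (leaves=[44, 77, 14, 60, 80, 80]):
  L0: [44, 77, 14, 60, 80, 80]
  L1: h(44,77)=(44*31+77)%997=444 h(14,60)=(14*31+60)%997=494 h(80,80)=(80*31+80)%997=566 -> [444, 494, 566]
  L2: h(444,494)=(444*31+494)%997=300 h(566,566)=(566*31+566)%997=166 -> [300, 166]
  L3: h(300,166)=(300*31+166)%997=493 -> [493]
  root=493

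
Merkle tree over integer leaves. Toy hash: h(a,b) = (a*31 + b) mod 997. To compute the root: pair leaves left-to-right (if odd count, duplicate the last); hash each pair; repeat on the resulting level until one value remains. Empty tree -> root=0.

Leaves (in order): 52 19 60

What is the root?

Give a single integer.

Answer: 637

Derivation:
L0: [52, 19, 60]
L1: h(52,19)=(52*31+19)%997=634 h(60,60)=(60*31+60)%997=923 -> [634, 923]
L2: h(634,923)=(634*31+923)%997=637 -> [637]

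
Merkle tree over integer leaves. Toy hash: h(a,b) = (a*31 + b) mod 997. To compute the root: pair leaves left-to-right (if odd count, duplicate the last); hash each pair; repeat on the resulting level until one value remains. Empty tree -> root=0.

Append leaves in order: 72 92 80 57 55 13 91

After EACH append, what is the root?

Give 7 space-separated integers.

After append 72 (leaves=[72]):
  L0: [72]
  root=72
After append 92 (leaves=[72, 92]):
  L0: [72, 92]
  L1: h(72,92)=(72*31+92)%997=330 -> [330]
  root=330
After append 80 (leaves=[72, 92, 80]):
  L0: [72, 92, 80]
  L1: h(72,92)=(72*31+92)%997=330 h(80,80)=(80*31+80)%997=566 -> [330, 566]
  L2: h(330,566)=(330*31+566)%997=826 -> [826]
  root=826
After append 57 (leaves=[72, 92, 80, 57]):
  L0: [72, 92, 80, 57]
  L1: h(72,92)=(72*31+92)%997=330 h(80,57)=(80*31+57)%997=543 -> [330, 543]
  L2: h(330,543)=(330*31+543)%997=803 -> [803]
  root=803
After append 55 (leaves=[72, 92, 80, 57, 55]):
  L0: [72, 92, 80, 57, 55]
  L1: h(72,92)=(72*31+92)%997=330 h(80,57)=(80*31+57)%997=543 h(55,55)=(55*31+55)%997=763 -> [330, 543, 763]
  L2: h(330,543)=(330*31+543)%997=803 h(763,763)=(763*31+763)%997=488 -> [803, 488]
  L3: h(803,488)=(803*31+488)%997=456 -> [456]
  root=456
After append 13 (leaves=[72, 92, 80, 57, 55, 13]):
  L0: [72, 92, 80, 57, 55, 13]
  L1: h(72,92)=(72*31+92)%997=330 h(80,57)=(80*31+57)%997=543 h(55,13)=(55*31+13)%997=721 -> [330, 543, 721]
  L2: h(330,543)=(330*31+543)%997=803 h(721,721)=(721*31+721)%997=141 -> [803, 141]
  L3: h(803,141)=(803*31+141)%997=109 -> [109]
  root=109
After append 91 (leaves=[72, 92, 80, 57, 55, 13, 91]):
  L0: [72, 92, 80, 57, 55, 13, 91]
  L1: h(72,92)=(72*31+92)%997=330 h(80,57)=(80*31+57)%997=543 h(55,13)=(55*31+13)%997=721 h(91,91)=(91*31+91)%997=918 -> [330, 543, 721, 918]
  L2: h(330,543)=(330*31+543)%997=803 h(721,918)=(721*31+918)%997=338 -> [803, 338]
  L3: h(803,338)=(803*31+338)%997=306 -> [306]
  root=306

Answer: 72 330 826 803 456 109 306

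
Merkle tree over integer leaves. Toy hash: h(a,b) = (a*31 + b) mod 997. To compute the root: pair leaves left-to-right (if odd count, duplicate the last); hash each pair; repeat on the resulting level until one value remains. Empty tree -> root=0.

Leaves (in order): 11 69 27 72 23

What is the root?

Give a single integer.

Answer: 82

Derivation:
L0: [11, 69, 27, 72, 23]
L1: h(11,69)=(11*31+69)%997=410 h(27,72)=(27*31+72)%997=909 h(23,23)=(23*31+23)%997=736 -> [410, 909, 736]
L2: h(410,909)=(410*31+909)%997=658 h(736,736)=(736*31+736)%997=621 -> [658, 621]
L3: h(658,621)=(658*31+621)%997=82 -> [82]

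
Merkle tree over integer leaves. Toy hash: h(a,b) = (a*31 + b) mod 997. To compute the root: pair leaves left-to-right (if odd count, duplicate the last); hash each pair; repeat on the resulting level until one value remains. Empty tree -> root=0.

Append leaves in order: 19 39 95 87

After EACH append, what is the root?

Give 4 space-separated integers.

After append 19 (leaves=[19]):
  L0: [19]
  root=19
After append 39 (leaves=[19, 39]):
  L0: [19, 39]
  L1: h(19,39)=(19*31+39)%997=628 -> [628]
  root=628
After append 95 (leaves=[19, 39, 95]):
  L0: [19, 39, 95]
  L1: h(19,39)=(19*31+39)%997=628 h(95,95)=(95*31+95)%997=49 -> [628, 49]
  L2: h(628,49)=(628*31+49)%997=574 -> [574]
  root=574
After append 87 (leaves=[19, 39, 95, 87]):
  L0: [19, 39, 95, 87]
  L1: h(19,39)=(19*31+39)%997=628 h(95,87)=(95*31+87)%997=41 -> [628, 41]
  L2: h(628,41)=(628*31+41)%997=566 -> [566]
  root=566

Answer: 19 628 574 566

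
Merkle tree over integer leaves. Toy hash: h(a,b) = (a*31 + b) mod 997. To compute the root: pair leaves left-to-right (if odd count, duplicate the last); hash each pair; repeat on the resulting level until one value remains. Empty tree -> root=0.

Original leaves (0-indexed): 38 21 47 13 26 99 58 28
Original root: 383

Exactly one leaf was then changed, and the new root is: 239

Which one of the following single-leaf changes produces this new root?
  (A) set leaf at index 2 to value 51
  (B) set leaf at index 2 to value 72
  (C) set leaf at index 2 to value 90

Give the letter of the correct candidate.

Answer: A

Derivation:
Original leaves: [38, 21, 47, 13, 26, 99, 58, 28]
Target new root: 239
Try each candidate change and compute the resulting root:
Candidate A: set leaf[2] = 51 -> leaves = [38, 21, 51, 13, 26, 99, 58, 28]
  L0: [38, 21, 51, 13, 26, 99, 58, 28]
  L1: h(38,21)=(38*31+21)%997=202 h(51,13)=(51*31+13)%997=597 h(26,99)=(26*31+99)%997=905 h(58,28)=(58*31+28)%997=829 -> [202, 597, 905, 829]
  L2: h(202,597)=(202*31+597)%997=877 h(905,829)=(905*31+829)%997=968 -> [877, 968]
  L3: h(877,968)=(877*31+968)%997=239 -> [239]
  root = 239 == target 239  ** MATCH **
Candidate B: set leaf[2] = 72 -> leaves = [38, 21, 72, 13, 26, 99, 58, 28]
  L0: [38, 21, 72, 13, 26, 99, 58, 28]
  L1: h(38,21)=(38*31+21)%997=202 h(72,13)=(72*31+13)%997=251 h(26,99)=(26*31+99)%997=905 h(58,28)=(58*31+28)%997=829 -> [202, 251, 905, 829]
  L2: h(202,251)=(202*31+251)%997=531 h(905,829)=(905*31+829)%997=968 -> [531, 968]
  L3: h(531,968)=(531*31+968)%997=480 -> [480]
  root = 480 != target 239
Candidate C: set leaf[2] = 90 -> leaves = [38, 21, 90, 13, 26, 99, 58, 28]
  L0: [38, 21, 90, 13, 26, 99, 58, 28]
  L1: h(38,21)=(38*31+21)%997=202 h(90,13)=(90*31+13)%997=809 h(26,99)=(26*31+99)%997=905 h(58,28)=(58*31+28)%997=829 -> [202, 809, 905, 829]
  L2: h(202,809)=(202*31+809)%997=92 h(905,829)=(905*31+829)%997=968 -> [92, 968]
  L3: h(92,968)=(92*31+968)%997=829 -> [829]
  root = 829 != target 239
Candidate A produces the target root.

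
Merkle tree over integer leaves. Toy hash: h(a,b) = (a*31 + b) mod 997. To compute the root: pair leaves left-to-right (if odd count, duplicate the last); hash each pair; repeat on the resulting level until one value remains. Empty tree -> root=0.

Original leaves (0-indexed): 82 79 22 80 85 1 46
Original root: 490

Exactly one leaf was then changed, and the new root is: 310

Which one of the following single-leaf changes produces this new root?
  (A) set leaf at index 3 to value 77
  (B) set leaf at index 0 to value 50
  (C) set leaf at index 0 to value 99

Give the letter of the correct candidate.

Original leaves: [82, 79, 22, 80, 85, 1, 46]
Target new root: 310
Try each candidate change and compute the resulting root:
Candidate A: set leaf[3] = 77 -> leaves = [82, 79, 22, 77, 85, 1, 46]
  L0: [82, 79, 22, 77, 85, 1, 46]
  L1: h(82,79)=(82*31+79)%997=627 h(22,77)=(22*31+77)%997=759 h(85,1)=(85*31+1)%997=642 h(46,46)=(46*31+46)%997=475 -> [627, 759, 642, 475]
  L2: h(627,759)=(627*31+759)%997=256 h(642,475)=(642*31+475)%997=437 -> [256, 437]
  L3: h(256,437)=(256*31+437)%997=397 -> [397]
  root = 397 != target 310
Candidate B: set leaf[0] = 50 -> leaves = [50, 79, 22, 80, 85, 1, 46]
  L0: [50, 79, 22, 80, 85, 1, 46]
  L1: h(50,79)=(50*31+79)%997=632 h(22,80)=(22*31+80)%997=762 h(85,1)=(85*31+1)%997=642 h(46,46)=(46*31+46)%997=475 -> [632, 762, 642, 475]
  L2: h(632,762)=(632*31+762)%997=414 h(642,475)=(642*31+475)%997=437 -> [414, 437]
  L3: h(414,437)=(414*31+437)%997=310 -> [310]
  root = 310 == target 310  ** MATCH **
Candidate C: set leaf[0] = 99 -> leaves = [99, 79, 22, 80, 85, 1, 46]
  L0: [99, 79, 22, 80, 85, 1, 46]
  L1: h(99,79)=(99*31+79)%997=157 h(22,80)=(22*31+80)%997=762 h(85,1)=(85*31+1)%997=642 h(46,46)=(46*31+46)%997=475 -> [157, 762, 642, 475]
  L2: h(157,762)=(157*31+762)%997=644 h(642,475)=(642*31+475)%997=437 -> [644, 437]
  L3: h(644,437)=(644*31+437)%997=461 -> [461]
  root = 461 != target 310
Candidate B produces the target root.

Answer: B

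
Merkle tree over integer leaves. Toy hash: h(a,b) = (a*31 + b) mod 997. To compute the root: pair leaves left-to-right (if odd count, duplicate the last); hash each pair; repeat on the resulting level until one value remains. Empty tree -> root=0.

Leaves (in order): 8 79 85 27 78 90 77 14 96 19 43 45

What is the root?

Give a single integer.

L0: [8, 79, 85, 27, 78, 90, 77, 14, 96, 19, 43, 45]
L1: h(8,79)=(8*31+79)%997=327 h(85,27)=(85*31+27)%997=668 h(78,90)=(78*31+90)%997=514 h(77,14)=(77*31+14)%997=407 h(96,19)=(96*31+19)%997=4 h(43,45)=(43*31+45)%997=381 -> [327, 668, 514, 407, 4, 381]
L2: h(327,668)=(327*31+668)%997=835 h(514,407)=(514*31+407)%997=389 h(4,381)=(4*31+381)%997=505 -> [835, 389, 505]
L3: h(835,389)=(835*31+389)%997=352 h(505,505)=(505*31+505)%997=208 -> [352, 208]
L4: h(352,208)=(352*31+208)%997=153 -> [153]

Answer: 153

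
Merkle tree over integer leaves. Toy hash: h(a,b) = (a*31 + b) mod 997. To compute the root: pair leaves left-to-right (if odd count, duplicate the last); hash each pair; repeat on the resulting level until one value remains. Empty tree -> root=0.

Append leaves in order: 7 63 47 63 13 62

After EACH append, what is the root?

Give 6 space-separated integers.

Answer: 7 280 214 230 502 76

Derivation:
After append 7 (leaves=[7]):
  L0: [7]
  root=7
After append 63 (leaves=[7, 63]):
  L0: [7, 63]
  L1: h(7,63)=(7*31+63)%997=280 -> [280]
  root=280
After append 47 (leaves=[7, 63, 47]):
  L0: [7, 63, 47]
  L1: h(7,63)=(7*31+63)%997=280 h(47,47)=(47*31+47)%997=507 -> [280, 507]
  L2: h(280,507)=(280*31+507)%997=214 -> [214]
  root=214
After append 63 (leaves=[7, 63, 47, 63]):
  L0: [7, 63, 47, 63]
  L1: h(7,63)=(7*31+63)%997=280 h(47,63)=(47*31+63)%997=523 -> [280, 523]
  L2: h(280,523)=(280*31+523)%997=230 -> [230]
  root=230
After append 13 (leaves=[7, 63, 47, 63, 13]):
  L0: [7, 63, 47, 63, 13]
  L1: h(7,63)=(7*31+63)%997=280 h(47,63)=(47*31+63)%997=523 h(13,13)=(13*31+13)%997=416 -> [280, 523, 416]
  L2: h(280,523)=(280*31+523)%997=230 h(416,416)=(416*31+416)%997=351 -> [230, 351]
  L3: h(230,351)=(230*31+351)%997=502 -> [502]
  root=502
After append 62 (leaves=[7, 63, 47, 63, 13, 62]):
  L0: [7, 63, 47, 63, 13, 62]
  L1: h(7,63)=(7*31+63)%997=280 h(47,63)=(47*31+63)%997=523 h(13,62)=(13*31+62)%997=465 -> [280, 523, 465]
  L2: h(280,523)=(280*31+523)%997=230 h(465,465)=(465*31+465)%997=922 -> [230, 922]
  L3: h(230,922)=(230*31+922)%997=76 -> [76]
  root=76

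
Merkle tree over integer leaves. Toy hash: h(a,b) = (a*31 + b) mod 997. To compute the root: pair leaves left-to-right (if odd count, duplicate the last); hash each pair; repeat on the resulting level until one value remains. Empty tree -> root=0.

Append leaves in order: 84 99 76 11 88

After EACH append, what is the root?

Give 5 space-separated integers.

After append 84 (leaves=[84]):
  L0: [84]
  root=84
After append 99 (leaves=[84, 99]):
  L0: [84, 99]
  L1: h(84,99)=(84*31+99)%997=709 -> [709]
  root=709
After append 76 (leaves=[84, 99, 76]):
  L0: [84, 99, 76]
  L1: h(84,99)=(84*31+99)%997=709 h(76,76)=(76*31+76)%997=438 -> [709, 438]
  L2: h(709,438)=(709*31+438)%997=483 -> [483]
  root=483
After append 11 (leaves=[84, 99, 76, 11]):
  L0: [84, 99, 76, 11]
  L1: h(84,99)=(84*31+99)%997=709 h(76,11)=(76*31+11)%997=373 -> [709, 373]
  L2: h(709,373)=(709*31+373)%997=418 -> [418]
  root=418
After append 88 (leaves=[84, 99, 76, 11, 88]):
  L0: [84, 99, 76, 11, 88]
  L1: h(84,99)=(84*31+99)%997=709 h(76,11)=(76*31+11)%997=373 h(88,88)=(88*31+88)%997=822 -> [709, 373, 822]
  L2: h(709,373)=(709*31+373)%997=418 h(822,822)=(822*31+822)%997=382 -> [418, 382]
  L3: h(418,382)=(418*31+382)%997=379 -> [379]
  root=379

Answer: 84 709 483 418 379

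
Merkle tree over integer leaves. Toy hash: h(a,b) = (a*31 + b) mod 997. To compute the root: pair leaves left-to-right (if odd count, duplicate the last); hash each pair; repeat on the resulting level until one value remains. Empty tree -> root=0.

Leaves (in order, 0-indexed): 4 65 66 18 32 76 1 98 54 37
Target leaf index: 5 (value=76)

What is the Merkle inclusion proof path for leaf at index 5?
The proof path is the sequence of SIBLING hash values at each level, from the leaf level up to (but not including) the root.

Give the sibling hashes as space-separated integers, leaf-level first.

L0 (leaves): [4, 65, 66, 18, 32, 76, 1, 98, 54, 37], target index=5
L1: h(4,65)=(4*31+65)%997=189 [pair 0] h(66,18)=(66*31+18)%997=70 [pair 1] h(32,76)=(32*31+76)%997=71 [pair 2] h(1,98)=(1*31+98)%997=129 [pair 3] h(54,37)=(54*31+37)%997=714 [pair 4] -> [189, 70, 71, 129, 714]
  Sibling for proof at L0: 32
L2: h(189,70)=(189*31+70)%997=944 [pair 0] h(71,129)=(71*31+129)%997=336 [pair 1] h(714,714)=(714*31+714)%997=914 [pair 2] -> [944, 336, 914]
  Sibling for proof at L1: 129
L3: h(944,336)=(944*31+336)%997=687 [pair 0] h(914,914)=(914*31+914)%997=335 [pair 1] -> [687, 335]
  Sibling for proof at L2: 944
L4: h(687,335)=(687*31+335)%997=695 [pair 0] -> [695]
  Sibling for proof at L3: 335
Root: 695
Proof path (sibling hashes from leaf to root): [32, 129, 944, 335]

Answer: 32 129 944 335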